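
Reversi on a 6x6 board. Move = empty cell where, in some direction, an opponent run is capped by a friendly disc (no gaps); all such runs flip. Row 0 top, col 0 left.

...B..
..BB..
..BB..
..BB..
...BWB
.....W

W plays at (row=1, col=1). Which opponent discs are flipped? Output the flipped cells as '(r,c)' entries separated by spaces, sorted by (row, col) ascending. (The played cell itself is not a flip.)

Answer: (2,2) (3,3)

Derivation:
Dir NW: first cell '.' (not opp) -> no flip
Dir N: first cell '.' (not opp) -> no flip
Dir NE: first cell '.' (not opp) -> no flip
Dir W: first cell '.' (not opp) -> no flip
Dir E: opp run (1,2) (1,3), next='.' -> no flip
Dir SW: first cell '.' (not opp) -> no flip
Dir S: first cell '.' (not opp) -> no flip
Dir SE: opp run (2,2) (3,3) capped by W -> flip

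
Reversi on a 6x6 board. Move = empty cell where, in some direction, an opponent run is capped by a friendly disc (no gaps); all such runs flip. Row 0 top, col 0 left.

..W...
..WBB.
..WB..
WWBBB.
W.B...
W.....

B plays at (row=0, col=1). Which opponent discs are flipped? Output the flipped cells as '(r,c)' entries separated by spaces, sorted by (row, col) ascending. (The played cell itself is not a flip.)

Dir NW: edge -> no flip
Dir N: edge -> no flip
Dir NE: edge -> no flip
Dir W: first cell '.' (not opp) -> no flip
Dir E: opp run (0,2), next='.' -> no flip
Dir SW: first cell '.' (not opp) -> no flip
Dir S: first cell '.' (not opp) -> no flip
Dir SE: opp run (1,2) capped by B -> flip

Answer: (1,2)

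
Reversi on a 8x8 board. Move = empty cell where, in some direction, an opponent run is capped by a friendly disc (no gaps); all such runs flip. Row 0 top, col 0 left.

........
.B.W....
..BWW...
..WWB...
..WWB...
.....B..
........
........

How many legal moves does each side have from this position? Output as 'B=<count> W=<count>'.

-- B to move --
(0,2): no bracket -> illegal
(0,3): no bracket -> illegal
(0,4): flips 1 -> legal
(1,2): flips 1 -> legal
(1,4): flips 1 -> legal
(1,5): no bracket -> illegal
(2,1): no bracket -> illegal
(2,5): flips 2 -> legal
(3,1): flips 2 -> legal
(3,5): no bracket -> illegal
(4,1): flips 2 -> legal
(5,1): no bracket -> illegal
(5,2): flips 3 -> legal
(5,3): no bracket -> illegal
(5,4): no bracket -> illegal
B mobility = 7
-- W to move --
(0,0): flips 2 -> legal
(0,1): no bracket -> illegal
(0,2): no bracket -> illegal
(1,0): no bracket -> illegal
(1,2): flips 1 -> legal
(2,0): no bracket -> illegal
(2,1): flips 1 -> legal
(2,5): flips 1 -> legal
(3,1): flips 1 -> legal
(3,5): flips 1 -> legal
(4,5): flips 2 -> legal
(4,6): no bracket -> illegal
(5,3): no bracket -> illegal
(5,4): flips 2 -> legal
(5,6): no bracket -> illegal
(6,4): no bracket -> illegal
(6,5): no bracket -> illegal
(6,6): flips 2 -> legal
W mobility = 9

Answer: B=7 W=9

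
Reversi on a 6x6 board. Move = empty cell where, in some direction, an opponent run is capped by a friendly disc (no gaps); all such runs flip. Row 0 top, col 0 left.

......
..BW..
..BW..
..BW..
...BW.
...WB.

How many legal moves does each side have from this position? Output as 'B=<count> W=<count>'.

-- B to move --
(0,2): no bracket -> illegal
(0,3): flips 3 -> legal
(0,4): flips 1 -> legal
(1,4): flips 2 -> legal
(2,4): flips 1 -> legal
(3,4): flips 3 -> legal
(3,5): no bracket -> illegal
(4,2): no bracket -> illegal
(4,5): flips 1 -> legal
(5,2): flips 1 -> legal
(5,5): flips 2 -> legal
B mobility = 8
-- W to move --
(0,1): flips 1 -> legal
(0,2): no bracket -> illegal
(0,3): no bracket -> illegal
(1,1): flips 2 -> legal
(2,1): flips 1 -> legal
(3,1): flips 2 -> legal
(3,4): no bracket -> illegal
(4,1): flips 1 -> legal
(4,2): flips 1 -> legal
(4,5): no bracket -> illegal
(5,2): no bracket -> illegal
(5,5): flips 1 -> legal
W mobility = 7

Answer: B=8 W=7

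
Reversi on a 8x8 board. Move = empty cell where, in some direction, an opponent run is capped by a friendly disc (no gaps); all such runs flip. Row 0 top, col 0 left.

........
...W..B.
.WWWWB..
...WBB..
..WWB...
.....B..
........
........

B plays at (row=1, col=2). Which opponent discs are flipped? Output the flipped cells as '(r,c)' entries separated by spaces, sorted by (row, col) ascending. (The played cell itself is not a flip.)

Answer: (2,3)

Derivation:
Dir NW: first cell '.' (not opp) -> no flip
Dir N: first cell '.' (not opp) -> no flip
Dir NE: first cell '.' (not opp) -> no flip
Dir W: first cell '.' (not opp) -> no flip
Dir E: opp run (1,3), next='.' -> no flip
Dir SW: opp run (2,1), next='.' -> no flip
Dir S: opp run (2,2), next='.' -> no flip
Dir SE: opp run (2,3) capped by B -> flip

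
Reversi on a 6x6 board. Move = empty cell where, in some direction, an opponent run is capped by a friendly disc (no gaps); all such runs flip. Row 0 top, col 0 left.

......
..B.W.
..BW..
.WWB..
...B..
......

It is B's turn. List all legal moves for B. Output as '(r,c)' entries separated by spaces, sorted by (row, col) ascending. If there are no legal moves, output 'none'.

(0,3): no bracket -> illegal
(0,4): no bracket -> illegal
(0,5): no bracket -> illegal
(1,3): flips 1 -> legal
(1,5): no bracket -> illegal
(2,0): no bracket -> illegal
(2,1): flips 1 -> legal
(2,4): flips 1 -> legal
(2,5): no bracket -> illegal
(3,0): flips 2 -> legal
(3,4): flips 1 -> legal
(4,0): flips 1 -> legal
(4,1): no bracket -> illegal
(4,2): flips 1 -> legal

Answer: (1,3) (2,1) (2,4) (3,0) (3,4) (4,0) (4,2)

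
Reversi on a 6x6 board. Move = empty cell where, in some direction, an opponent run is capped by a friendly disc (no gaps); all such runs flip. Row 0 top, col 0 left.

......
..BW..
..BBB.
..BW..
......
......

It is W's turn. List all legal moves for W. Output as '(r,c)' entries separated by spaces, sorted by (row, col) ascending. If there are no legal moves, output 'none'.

Answer: (1,1) (1,5) (3,1) (3,5)

Derivation:
(0,1): no bracket -> illegal
(0,2): no bracket -> illegal
(0,3): no bracket -> illegal
(1,1): flips 2 -> legal
(1,4): no bracket -> illegal
(1,5): flips 1 -> legal
(2,1): no bracket -> illegal
(2,5): no bracket -> illegal
(3,1): flips 2 -> legal
(3,4): no bracket -> illegal
(3,5): flips 1 -> legal
(4,1): no bracket -> illegal
(4,2): no bracket -> illegal
(4,3): no bracket -> illegal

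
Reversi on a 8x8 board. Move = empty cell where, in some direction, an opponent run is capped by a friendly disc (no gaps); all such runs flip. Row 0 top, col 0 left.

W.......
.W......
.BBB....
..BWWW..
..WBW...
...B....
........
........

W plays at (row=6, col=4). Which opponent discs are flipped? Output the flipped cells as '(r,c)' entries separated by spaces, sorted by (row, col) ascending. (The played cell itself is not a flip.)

Answer: (5,3)

Derivation:
Dir NW: opp run (5,3) capped by W -> flip
Dir N: first cell '.' (not opp) -> no flip
Dir NE: first cell '.' (not opp) -> no flip
Dir W: first cell '.' (not opp) -> no flip
Dir E: first cell '.' (not opp) -> no flip
Dir SW: first cell '.' (not opp) -> no flip
Dir S: first cell '.' (not opp) -> no flip
Dir SE: first cell '.' (not opp) -> no flip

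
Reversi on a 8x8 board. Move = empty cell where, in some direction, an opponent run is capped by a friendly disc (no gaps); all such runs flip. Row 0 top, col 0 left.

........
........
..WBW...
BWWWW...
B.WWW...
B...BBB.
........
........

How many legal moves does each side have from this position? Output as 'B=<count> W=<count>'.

Answer: B=9 W=6

Derivation:
-- B to move --
(1,1): flips 3 -> legal
(1,2): no bracket -> illegal
(1,3): flips 2 -> legal
(1,4): flips 3 -> legal
(1,5): no bracket -> illegal
(2,0): no bracket -> illegal
(2,1): flips 3 -> legal
(2,5): flips 1 -> legal
(3,5): flips 4 -> legal
(4,1): flips 1 -> legal
(4,5): flips 1 -> legal
(5,1): no bracket -> illegal
(5,2): no bracket -> illegal
(5,3): flips 2 -> legal
B mobility = 9
-- W to move --
(1,2): flips 1 -> legal
(1,3): flips 1 -> legal
(1,4): flips 1 -> legal
(2,0): no bracket -> illegal
(2,1): no bracket -> illegal
(4,1): no bracket -> illegal
(4,5): no bracket -> illegal
(4,6): no bracket -> illegal
(4,7): no bracket -> illegal
(5,1): no bracket -> illegal
(5,3): no bracket -> illegal
(5,7): no bracket -> illegal
(6,0): no bracket -> illegal
(6,1): no bracket -> illegal
(6,3): no bracket -> illegal
(6,4): flips 1 -> legal
(6,5): flips 1 -> legal
(6,6): flips 1 -> legal
(6,7): no bracket -> illegal
W mobility = 6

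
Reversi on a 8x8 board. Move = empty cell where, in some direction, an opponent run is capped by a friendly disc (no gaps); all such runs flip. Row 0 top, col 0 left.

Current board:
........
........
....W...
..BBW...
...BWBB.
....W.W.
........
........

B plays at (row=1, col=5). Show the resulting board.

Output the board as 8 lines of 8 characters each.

Place B at (1,5); scan 8 dirs for brackets.
Dir NW: first cell '.' (not opp) -> no flip
Dir N: first cell '.' (not opp) -> no flip
Dir NE: first cell '.' (not opp) -> no flip
Dir W: first cell '.' (not opp) -> no flip
Dir E: first cell '.' (not opp) -> no flip
Dir SW: opp run (2,4) capped by B -> flip
Dir S: first cell '.' (not opp) -> no flip
Dir SE: first cell '.' (not opp) -> no flip
All flips: (2,4)

Answer: ........
.....B..
....B...
..BBW...
...BWBB.
....W.W.
........
........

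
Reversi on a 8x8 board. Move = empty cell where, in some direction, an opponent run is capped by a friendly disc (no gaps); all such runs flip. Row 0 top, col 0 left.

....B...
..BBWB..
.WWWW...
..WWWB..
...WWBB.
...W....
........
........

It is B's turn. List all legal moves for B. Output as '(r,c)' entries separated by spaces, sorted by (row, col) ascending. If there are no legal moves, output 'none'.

Answer: (3,0) (3,1) (4,2) (5,4) (6,2) (6,3)

Derivation:
(0,3): no bracket -> illegal
(0,5): no bracket -> illegal
(1,0): no bracket -> illegal
(1,1): no bracket -> illegal
(2,0): no bracket -> illegal
(2,5): no bracket -> illegal
(3,0): flips 1 -> legal
(3,1): flips 4 -> legal
(4,1): no bracket -> illegal
(4,2): flips 6 -> legal
(5,2): no bracket -> illegal
(5,4): flips 4 -> legal
(5,5): no bracket -> illegal
(6,2): flips 2 -> legal
(6,3): flips 4 -> legal
(6,4): no bracket -> illegal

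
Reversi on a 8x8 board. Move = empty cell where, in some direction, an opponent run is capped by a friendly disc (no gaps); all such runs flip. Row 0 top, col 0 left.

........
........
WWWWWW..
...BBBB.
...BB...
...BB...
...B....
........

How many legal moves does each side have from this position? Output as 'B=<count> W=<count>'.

-- B to move --
(1,0): no bracket -> illegal
(1,1): flips 1 -> legal
(1,2): flips 1 -> legal
(1,3): flips 2 -> legal
(1,4): flips 2 -> legal
(1,5): flips 2 -> legal
(1,6): flips 1 -> legal
(2,6): no bracket -> illegal
(3,0): no bracket -> illegal
(3,1): no bracket -> illegal
(3,2): no bracket -> illegal
B mobility = 6
-- W to move --
(2,6): no bracket -> illegal
(2,7): no bracket -> illegal
(3,2): no bracket -> illegal
(3,7): no bracket -> illegal
(4,2): flips 1 -> legal
(4,5): flips 2 -> legal
(4,6): flips 1 -> legal
(4,7): flips 1 -> legal
(5,2): flips 2 -> legal
(5,5): flips 2 -> legal
(6,2): no bracket -> illegal
(6,4): flips 3 -> legal
(6,5): no bracket -> illegal
(7,2): no bracket -> illegal
(7,3): flips 4 -> legal
(7,4): no bracket -> illegal
W mobility = 8

Answer: B=6 W=8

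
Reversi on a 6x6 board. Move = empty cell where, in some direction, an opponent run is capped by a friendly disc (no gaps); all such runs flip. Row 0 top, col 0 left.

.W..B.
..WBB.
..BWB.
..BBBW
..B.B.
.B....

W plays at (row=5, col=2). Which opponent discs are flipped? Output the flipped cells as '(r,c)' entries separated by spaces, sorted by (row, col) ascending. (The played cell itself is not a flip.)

Answer: (2,2) (3,2) (4,2)

Derivation:
Dir NW: first cell '.' (not opp) -> no flip
Dir N: opp run (4,2) (3,2) (2,2) capped by W -> flip
Dir NE: first cell '.' (not opp) -> no flip
Dir W: opp run (5,1), next='.' -> no flip
Dir E: first cell '.' (not opp) -> no flip
Dir SW: edge -> no flip
Dir S: edge -> no flip
Dir SE: edge -> no flip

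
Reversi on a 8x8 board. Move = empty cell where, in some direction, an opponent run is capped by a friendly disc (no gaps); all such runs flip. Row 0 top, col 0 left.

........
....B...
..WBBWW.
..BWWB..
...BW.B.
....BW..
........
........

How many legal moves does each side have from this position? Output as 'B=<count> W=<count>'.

Answer: B=12 W=13

Derivation:
-- B to move --
(1,1): no bracket -> illegal
(1,2): flips 1 -> legal
(1,3): no bracket -> illegal
(1,5): flips 1 -> legal
(1,6): flips 2 -> legal
(1,7): flips 1 -> legal
(2,1): flips 1 -> legal
(2,7): flips 2 -> legal
(3,1): no bracket -> illegal
(3,6): flips 1 -> legal
(3,7): no bracket -> illegal
(4,2): flips 1 -> legal
(4,5): flips 2 -> legal
(5,3): flips 1 -> legal
(5,6): flips 1 -> legal
(6,4): flips 1 -> legal
(6,5): no bracket -> illegal
(6,6): no bracket -> illegal
B mobility = 12
-- W to move --
(0,3): flips 1 -> legal
(0,4): flips 2 -> legal
(0,5): no bracket -> illegal
(1,2): flips 1 -> legal
(1,3): flips 1 -> legal
(1,5): flips 1 -> legal
(2,1): no bracket -> illegal
(3,1): flips 1 -> legal
(3,6): flips 1 -> legal
(3,7): flips 1 -> legal
(4,1): no bracket -> illegal
(4,2): flips 2 -> legal
(4,5): flips 1 -> legal
(4,7): no bracket -> illegal
(5,2): flips 1 -> legal
(5,3): flips 2 -> legal
(5,6): no bracket -> illegal
(5,7): no bracket -> illegal
(6,3): no bracket -> illegal
(6,4): flips 1 -> legal
(6,5): no bracket -> illegal
W mobility = 13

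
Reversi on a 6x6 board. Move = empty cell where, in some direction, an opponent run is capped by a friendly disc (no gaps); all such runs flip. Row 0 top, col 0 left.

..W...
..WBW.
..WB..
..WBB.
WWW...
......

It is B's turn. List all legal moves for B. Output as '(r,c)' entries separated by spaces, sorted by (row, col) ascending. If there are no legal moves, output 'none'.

Answer: (0,1) (0,5) (1,1) (1,5) (2,1) (3,1) (5,0) (5,1)

Derivation:
(0,1): flips 1 -> legal
(0,3): no bracket -> illegal
(0,4): no bracket -> illegal
(0,5): flips 1 -> legal
(1,1): flips 2 -> legal
(1,5): flips 1 -> legal
(2,1): flips 1 -> legal
(2,4): no bracket -> illegal
(2,5): no bracket -> illegal
(3,0): no bracket -> illegal
(3,1): flips 2 -> legal
(4,3): no bracket -> illegal
(5,0): flips 2 -> legal
(5,1): flips 1 -> legal
(5,2): no bracket -> illegal
(5,3): no bracket -> illegal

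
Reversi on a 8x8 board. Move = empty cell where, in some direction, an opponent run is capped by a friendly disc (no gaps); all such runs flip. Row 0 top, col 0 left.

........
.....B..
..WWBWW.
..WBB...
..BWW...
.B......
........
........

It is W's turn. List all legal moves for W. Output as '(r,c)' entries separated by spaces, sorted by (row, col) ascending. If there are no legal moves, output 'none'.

(0,4): flips 1 -> legal
(0,5): flips 1 -> legal
(0,6): no bracket -> illegal
(1,3): no bracket -> illegal
(1,4): flips 2 -> legal
(1,6): no bracket -> illegal
(3,1): no bracket -> illegal
(3,5): flips 2 -> legal
(4,0): no bracket -> illegal
(4,1): flips 1 -> legal
(4,5): flips 1 -> legal
(5,0): no bracket -> illegal
(5,2): flips 1 -> legal
(5,3): no bracket -> illegal
(6,0): no bracket -> illegal
(6,1): no bracket -> illegal
(6,2): no bracket -> illegal

Answer: (0,4) (0,5) (1,4) (3,5) (4,1) (4,5) (5,2)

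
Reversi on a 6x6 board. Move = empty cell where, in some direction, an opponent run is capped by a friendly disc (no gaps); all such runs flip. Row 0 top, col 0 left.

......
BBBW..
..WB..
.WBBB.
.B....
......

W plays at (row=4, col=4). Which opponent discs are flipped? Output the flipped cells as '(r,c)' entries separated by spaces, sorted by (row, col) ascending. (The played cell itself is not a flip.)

Answer: (3,3)

Derivation:
Dir NW: opp run (3,3) capped by W -> flip
Dir N: opp run (3,4), next='.' -> no flip
Dir NE: first cell '.' (not opp) -> no flip
Dir W: first cell '.' (not opp) -> no flip
Dir E: first cell '.' (not opp) -> no flip
Dir SW: first cell '.' (not opp) -> no flip
Dir S: first cell '.' (not opp) -> no flip
Dir SE: first cell '.' (not opp) -> no flip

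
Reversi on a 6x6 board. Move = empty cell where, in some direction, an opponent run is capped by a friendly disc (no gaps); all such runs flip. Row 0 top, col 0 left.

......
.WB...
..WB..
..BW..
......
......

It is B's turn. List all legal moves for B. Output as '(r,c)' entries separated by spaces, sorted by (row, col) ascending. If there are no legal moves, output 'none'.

(0,0): no bracket -> illegal
(0,1): no bracket -> illegal
(0,2): no bracket -> illegal
(1,0): flips 1 -> legal
(1,3): no bracket -> illegal
(2,0): no bracket -> illegal
(2,1): flips 1 -> legal
(2,4): no bracket -> illegal
(3,1): no bracket -> illegal
(3,4): flips 1 -> legal
(4,2): no bracket -> illegal
(4,3): flips 1 -> legal
(4,4): no bracket -> illegal

Answer: (1,0) (2,1) (3,4) (4,3)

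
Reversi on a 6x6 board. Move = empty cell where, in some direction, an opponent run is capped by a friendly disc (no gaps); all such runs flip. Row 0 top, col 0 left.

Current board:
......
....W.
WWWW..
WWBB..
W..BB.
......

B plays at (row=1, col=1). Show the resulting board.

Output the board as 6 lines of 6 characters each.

Place B at (1,1); scan 8 dirs for brackets.
Dir NW: first cell '.' (not opp) -> no flip
Dir N: first cell '.' (not opp) -> no flip
Dir NE: first cell '.' (not opp) -> no flip
Dir W: first cell '.' (not opp) -> no flip
Dir E: first cell '.' (not opp) -> no flip
Dir SW: opp run (2,0), next=edge -> no flip
Dir S: opp run (2,1) (3,1), next='.' -> no flip
Dir SE: opp run (2,2) capped by B -> flip
All flips: (2,2)

Answer: ......
.B..W.
WWBW..
WWBB..
W..BB.
......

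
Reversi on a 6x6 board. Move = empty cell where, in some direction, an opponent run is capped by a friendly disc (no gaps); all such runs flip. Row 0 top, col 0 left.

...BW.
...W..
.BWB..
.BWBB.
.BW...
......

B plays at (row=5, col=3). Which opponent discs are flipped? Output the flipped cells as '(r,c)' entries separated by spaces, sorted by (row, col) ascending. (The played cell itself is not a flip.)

Answer: (4,2)

Derivation:
Dir NW: opp run (4,2) capped by B -> flip
Dir N: first cell '.' (not opp) -> no flip
Dir NE: first cell '.' (not opp) -> no flip
Dir W: first cell '.' (not opp) -> no flip
Dir E: first cell '.' (not opp) -> no flip
Dir SW: edge -> no flip
Dir S: edge -> no flip
Dir SE: edge -> no flip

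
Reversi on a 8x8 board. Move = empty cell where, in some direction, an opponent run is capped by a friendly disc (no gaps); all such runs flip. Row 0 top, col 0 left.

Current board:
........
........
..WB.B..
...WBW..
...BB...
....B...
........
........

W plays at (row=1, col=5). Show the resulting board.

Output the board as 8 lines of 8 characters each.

Place W at (1,5); scan 8 dirs for brackets.
Dir NW: first cell '.' (not opp) -> no flip
Dir N: first cell '.' (not opp) -> no flip
Dir NE: first cell '.' (not opp) -> no flip
Dir W: first cell '.' (not opp) -> no flip
Dir E: first cell '.' (not opp) -> no flip
Dir SW: first cell '.' (not opp) -> no flip
Dir S: opp run (2,5) capped by W -> flip
Dir SE: first cell '.' (not opp) -> no flip
All flips: (2,5)

Answer: ........
.....W..
..WB.W..
...WBW..
...BB...
....B...
........
........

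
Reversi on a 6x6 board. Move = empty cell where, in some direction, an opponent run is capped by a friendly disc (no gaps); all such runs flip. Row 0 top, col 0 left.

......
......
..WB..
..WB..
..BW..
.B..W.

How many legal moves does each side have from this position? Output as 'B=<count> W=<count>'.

-- B to move --
(1,1): flips 1 -> legal
(1,2): flips 2 -> legal
(1,3): no bracket -> illegal
(2,1): flips 1 -> legal
(3,1): flips 1 -> legal
(3,4): no bracket -> illegal
(4,1): flips 1 -> legal
(4,4): flips 1 -> legal
(4,5): no bracket -> illegal
(5,2): no bracket -> illegal
(5,3): flips 1 -> legal
(5,5): no bracket -> illegal
B mobility = 7
-- W to move --
(1,2): no bracket -> illegal
(1,3): flips 2 -> legal
(1,4): flips 1 -> legal
(2,4): flips 1 -> legal
(3,1): no bracket -> illegal
(3,4): flips 1 -> legal
(4,0): no bracket -> illegal
(4,1): flips 1 -> legal
(4,4): flips 1 -> legal
(5,0): no bracket -> illegal
(5,2): flips 1 -> legal
(5,3): no bracket -> illegal
W mobility = 7

Answer: B=7 W=7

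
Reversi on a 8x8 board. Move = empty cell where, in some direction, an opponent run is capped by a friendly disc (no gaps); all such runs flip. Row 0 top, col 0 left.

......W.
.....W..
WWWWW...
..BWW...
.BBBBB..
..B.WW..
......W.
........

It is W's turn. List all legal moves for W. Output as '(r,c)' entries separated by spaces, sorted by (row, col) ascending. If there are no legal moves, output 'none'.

(3,0): no bracket -> illegal
(3,1): flips 1 -> legal
(3,5): flips 1 -> legal
(3,6): flips 1 -> legal
(4,0): no bracket -> illegal
(4,6): no bracket -> illegal
(5,0): flips 2 -> legal
(5,1): flips 1 -> legal
(5,3): flips 1 -> legal
(5,6): flips 1 -> legal
(6,1): flips 2 -> legal
(6,2): flips 3 -> legal
(6,3): no bracket -> illegal

Answer: (3,1) (3,5) (3,6) (5,0) (5,1) (5,3) (5,6) (6,1) (6,2)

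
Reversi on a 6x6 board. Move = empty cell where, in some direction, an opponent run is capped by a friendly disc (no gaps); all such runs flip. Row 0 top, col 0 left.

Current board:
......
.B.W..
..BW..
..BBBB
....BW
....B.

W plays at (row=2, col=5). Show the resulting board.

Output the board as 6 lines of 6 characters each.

Answer: ......
.B.W..
..BW.W
..BBBW
....BW
....B.

Derivation:
Place W at (2,5); scan 8 dirs for brackets.
Dir NW: first cell '.' (not opp) -> no flip
Dir N: first cell '.' (not opp) -> no flip
Dir NE: edge -> no flip
Dir W: first cell '.' (not opp) -> no flip
Dir E: edge -> no flip
Dir SW: opp run (3,4), next='.' -> no flip
Dir S: opp run (3,5) capped by W -> flip
Dir SE: edge -> no flip
All flips: (3,5)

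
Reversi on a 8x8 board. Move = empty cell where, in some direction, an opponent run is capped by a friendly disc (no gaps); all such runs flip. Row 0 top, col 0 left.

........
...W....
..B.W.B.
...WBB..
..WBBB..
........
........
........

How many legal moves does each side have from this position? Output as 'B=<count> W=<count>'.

-- B to move --
(0,2): flips 2 -> legal
(0,3): no bracket -> illegal
(0,4): flips 1 -> legal
(1,2): no bracket -> illegal
(1,4): flips 1 -> legal
(1,5): no bracket -> illegal
(2,3): flips 1 -> legal
(2,5): no bracket -> illegal
(3,1): no bracket -> illegal
(3,2): flips 1 -> legal
(4,1): flips 1 -> legal
(5,1): no bracket -> illegal
(5,2): no bracket -> illegal
(5,3): no bracket -> illegal
B mobility = 6
-- W to move --
(1,1): flips 1 -> legal
(1,2): no bracket -> illegal
(1,5): no bracket -> illegal
(1,6): no bracket -> illegal
(1,7): no bracket -> illegal
(2,1): no bracket -> illegal
(2,3): no bracket -> illegal
(2,5): no bracket -> illegal
(2,7): no bracket -> illegal
(3,1): flips 1 -> legal
(3,2): no bracket -> illegal
(3,6): flips 2 -> legal
(3,7): no bracket -> illegal
(4,6): flips 4 -> legal
(5,2): no bracket -> illegal
(5,3): flips 1 -> legal
(5,4): flips 2 -> legal
(5,5): flips 1 -> legal
(5,6): no bracket -> illegal
W mobility = 7

Answer: B=6 W=7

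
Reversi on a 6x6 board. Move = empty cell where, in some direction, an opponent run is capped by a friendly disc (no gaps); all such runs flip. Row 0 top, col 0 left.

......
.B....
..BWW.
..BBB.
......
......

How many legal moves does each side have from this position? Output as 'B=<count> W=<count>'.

-- B to move --
(1,2): flips 1 -> legal
(1,3): flips 1 -> legal
(1,4): flips 2 -> legal
(1,5): flips 1 -> legal
(2,5): flips 2 -> legal
(3,5): no bracket -> illegal
B mobility = 5
-- W to move --
(0,0): no bracket -> illegal
(0,1): no bracket -> illegal
(0,2): no bracket -> illegal
(1,0): no bracket -> illegal
(1,2): no bracket -> illegal
(1,3): no bracket -> illegal
(2,0): no bracket -> illegal
(2,1): flips 1 -> legal
(2,5): no bracket -> illegal
(3,1): no bracket -> illegal
(3,5): no bracket -> illegal
(4,1): flips 1 -> legal
(4,2): flips 1 -> legal
(4,3): flips 1 -> legal
(4,4): flips 1 -> legal
(4,5): flips 1 -> legal
W mobility = 6

Answer: B=5 W=6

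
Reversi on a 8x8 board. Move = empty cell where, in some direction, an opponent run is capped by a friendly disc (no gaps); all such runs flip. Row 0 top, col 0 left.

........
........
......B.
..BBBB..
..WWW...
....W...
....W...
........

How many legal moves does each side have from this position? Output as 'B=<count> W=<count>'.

-- B to move --
(3,1): no bracket -> illegal
(4,1): no bracket -> illegal
(4,5): no bracket -> illegal
(5,1): flips 1 -> legal
(5,2): flips 2 -> legal
(5,3): flips 2 -> legal
(5,5): flips 1 -> legal
(6,3): no bracket -> illegal
(6,5): flips 2 -> legal
(7,3): no bracket -> illegal
(7,4): flips 3 -> legal
(7,5): no bracket -> illegal
B mobility = 6
-- W to move --
(1,5): no bracket -> illegal
(1,6): no bracket -> illegal
(1,7): flips 2 -> legal
(2,1): flips 1 -> legal
(2,2): flips 2 -> legal
(2,3): flips 1 -> legal
(2,4): flips 2 -> legal
(2,5): flips 1 -> legal
(2,7): no bracket -> illegal
(3,1): no bracket -> illegal
(3,6): no bracket -> illegal
(3,7): no bracket -> illegal
(4,1): no bracket -> illegal
(4,5): no bracket -> illegal
(4,6): no bracket -> illegal
W mobility = 6

Answer: B=6 W=6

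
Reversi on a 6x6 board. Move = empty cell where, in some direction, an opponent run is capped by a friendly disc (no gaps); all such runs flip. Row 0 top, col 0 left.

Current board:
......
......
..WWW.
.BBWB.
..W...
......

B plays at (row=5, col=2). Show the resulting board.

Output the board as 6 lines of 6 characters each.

Answer: ......
......
..WWW.
.BBWB.
..B...
..B...

Derivation:
Place B at (5,2); scan 8 dirs for brackets.
Dir NW: first cell '.' (not opp) -> no flip
Dir N: opp run (4,2) capped by B -> flip
Dir NE: first cell '.' (not opp) -> no flip
Dir W: first cell '.' (not opp) -> no flip
Dir E: first cell '.' (not opp) -> no flip
Dir SW: edge -> no flip
Dir S: edge -> no flip
Dir SE: edge -> no flip
All flips: (4,2)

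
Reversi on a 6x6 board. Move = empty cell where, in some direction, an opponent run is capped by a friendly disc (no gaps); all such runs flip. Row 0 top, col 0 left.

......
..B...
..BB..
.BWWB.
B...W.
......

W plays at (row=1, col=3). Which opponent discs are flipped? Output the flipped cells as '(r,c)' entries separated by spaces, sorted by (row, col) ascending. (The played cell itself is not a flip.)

Answer: (2,3)

Derivation:
Dir NW: first cell '.' (not opp) -> no flip
Dir N: first cell '.' (not opp) -> no flip
Dir NE: first cell '.' (not opp) -> no flip
Dir W: opp run (1,2), next='.' -> no flip
Dir E: first cell '.' (not opp) -> no flip
Dir SW: opp run (2,2) (3,1) (4,0), next=edge -> no flip
Dir S: opp run (2,3) capped by W -> flip
Dir SE: first cell '.' (not opp) -> no flip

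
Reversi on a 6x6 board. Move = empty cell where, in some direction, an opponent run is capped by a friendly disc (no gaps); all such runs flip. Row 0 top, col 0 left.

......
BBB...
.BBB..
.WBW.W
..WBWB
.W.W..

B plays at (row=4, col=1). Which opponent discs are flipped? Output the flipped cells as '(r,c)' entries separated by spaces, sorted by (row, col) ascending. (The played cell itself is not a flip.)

Answer: (3,1) (4,2)

Derivation:
Dir NW: first cell '.' (not opp) -> no flip
Dir N: opp run (3,1) capped by B -> flip
Dir NE: first cell 'B' (not opp) -> no flip
Dir W: first cell '.' (not opp) -> no flip
Dir E: opp run (4,2) capped by B -> flip
Dir SW: first cell '.' (not opp) -> no flip
Dir S: opp run (5,1), next=edge -> no flip
Dir SE: first cell '.' (not opp) -> no flip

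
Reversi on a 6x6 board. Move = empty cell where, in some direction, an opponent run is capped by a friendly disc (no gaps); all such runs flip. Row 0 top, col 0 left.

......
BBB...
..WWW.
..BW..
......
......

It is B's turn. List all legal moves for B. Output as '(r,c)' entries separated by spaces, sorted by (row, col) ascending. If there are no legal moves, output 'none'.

(1,3): no bracket -> illegal
(1,4): flips 1 -> legal
(1,5): no bracket -> illegal
(2,1): no bracket -> illegal
(2,5): no bracket -> illegal
(3,1): no bracket -> illegal
(3,4): flips 2 -> legal
(3,5): no bracket -> illegal
(4,2): no bracket -> illegal
(4,3): no bracket -> illegal
(4,4): flips 2 -> legal

Answer: (1,4) (3,4) (4,4)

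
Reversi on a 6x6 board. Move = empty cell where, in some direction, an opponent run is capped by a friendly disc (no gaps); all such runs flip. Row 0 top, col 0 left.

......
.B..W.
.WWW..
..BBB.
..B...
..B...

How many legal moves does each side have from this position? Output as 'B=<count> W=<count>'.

Answer: B=5 W=6

Derivation:
-- B to move --
(0,3): no bracket -> illegal
(0,4): no bracket -> illegal
(0,5): flips 2 -> legal
(1,0): flips 1 -> legal
(1,2): flips 2 -> legal
(1,3): flips 1 -> legal
(1,5): no bracket -> illegal
(2,0): no bracket -> illegal
(2,4): no bracket -> illegal
(2,5): no bracket -> illegal
(3,0): no bracket -> illegal
(3,1): flips 1 -> legal
B mobility = 5
-- W to move --
(0,0): flips 1 -> legal
(0,1): flips 1 -> legal
(0,2): no bracket -> illegal
(1,0): no bracket -> illegal
(1,2): no bracket -> illegal
(2,0): no bracket -> illegal
(2,4): no bracket -> illegal
(2,5): no bracket -> illegal
(3,1): no bracket -> illegal
(3,5): no bracket -> illegal
(4,1): flips 1 -> legal
(4,3): flips 2 -> legal
(4,4): flips 1 -> legal
(4,5): flips 1 -> legal
(5,1): no bracket -> illegal
(5,3): no bracket -> illegal
W mobility = 6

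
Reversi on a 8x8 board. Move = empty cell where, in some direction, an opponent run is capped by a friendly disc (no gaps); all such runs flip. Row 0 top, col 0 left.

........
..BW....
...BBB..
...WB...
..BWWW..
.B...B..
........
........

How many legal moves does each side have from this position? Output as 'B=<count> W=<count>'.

-- B to move --
(0,2): flips 1 -> legal
(0,3): flips 1 -> legal
(0,4): no bracket -> illegal
(1,4): flips 1 -> legal
(2,2): flips 2 -> legal
(3,2): flips 1 -> legal
(3,5): flips 1 -> legal
(3,6): no bracket -> illegal
(4,6): flips 3 -> legal
(5,2): flips 1 -> legal
(5,3): flips 2 -> legal
(5,4): flips 1 -> legal
(5,6): flips 1 -> legal
B mobility = 11
-- W to move --
(0,1): flips 3 -> legal
(0,2): no bracket -> illegal
(0,3): no bracket -> illegal
(1,1): flips 1 -> legal
(1,4): flips 2 -> legal
(1,5): flips 1 -> legal
(1,6): flips 2 -> legal
(2,1): no bracket -> illegal
(2,2): no bracket -> illegal
(2,6): no bracket -> illegal
(3,1): no bracket -> illegal
(3,2): no bracket -> illegal
(3,5): flips 2 -> legal
(3,6): no bracket -> illegal
(4,0): no bracket -> illegal
(4,1): flips 1 -> legal
(4,6): no bracket -> illegal
(5,0): no bracket -> illegal
(5,2): no bracket -> illegal
(5,3): no bracket -> illegal
(5,4): no bracket -> illegal
(5,6): no bracket -> illegal
(6,0): flips 2 -> legal
(6,1): no bracket -> illegal
(6,2): no bracket -> illegal
(6,4): no bracket -> illegal
(6,5): flips 1 -> legal
(6,6): flips 1 -> legal
W mobility = 10

Answer: B=11 W=10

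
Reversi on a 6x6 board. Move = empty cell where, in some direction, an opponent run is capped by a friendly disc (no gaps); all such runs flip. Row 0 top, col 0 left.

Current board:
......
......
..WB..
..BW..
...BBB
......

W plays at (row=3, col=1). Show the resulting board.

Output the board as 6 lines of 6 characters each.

Answer: ......
......
..WB..
.WWW..
...BBB
......

Derivation:
Place W at (3,1); scan 8 dirs for brackets.
Dir NW: first cell '.' (not opp) -> no flip
Dir N: first cell '.' (not opp) -> no flip
Dir NE: first cell 'W' (not opp) -> no flip
Dir W: first cell '.' (not opp) -> no flip
Dir E: opp run (3,2) capped by W -> flip
Dir SW: first cell '.' (not opp) -> no flip
Dir S: first cell '.' (not opp) -> no flip
Dir SE: first cell '.' (not opp) -> no flip
All flips: (3,2)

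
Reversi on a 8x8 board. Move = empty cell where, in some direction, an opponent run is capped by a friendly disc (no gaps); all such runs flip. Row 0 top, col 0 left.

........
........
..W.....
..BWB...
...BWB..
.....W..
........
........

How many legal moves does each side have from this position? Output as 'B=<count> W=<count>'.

-- B to move --
(1,1): no bracket -> illegal
(1,2): flips 1 -> legal
(1,3): no bracket -> illegal
(2,1): no bracket -> illegal
(2,3): flips 1 -> legal
(2,4): no bracket -> illegal
(3,1): no bracket -> illegal
(3,5): no bracket -> illegal
(4,2): no bracket -> illegal
(4,6): no bracket -> illegal
(5,3): no bracket -> illegal
(5,4): flips 1 -> legal
(5,6): no bracket -> illegal
(6,4): no bracket -> illegal
(6,5): flips 1 -> legal
(6,6): no bracket -> illegal
B mobility = 4
-- W to move --
(2,1): no bracket -> illegal
(2,3): no bracket -> illegal
(2,4): flips 1 -> legal
(2,5): no bracket -> illegal
(3,1): flips 1 -> legal
(3,5): flips 2 -> legal
(3,6): no bracket -> illegal
(4,1): no bracket -> illegal
(4,2): flips 2 -> legal
(4,6): flips 1 -> legal
(5,2): no bracket -> illegal
(5,3): flips 1 -> legal
(5,4): no bracket -> illegal
(5,6): no bracket -> illegal
W mobility = 6

Answer: B=4 W=6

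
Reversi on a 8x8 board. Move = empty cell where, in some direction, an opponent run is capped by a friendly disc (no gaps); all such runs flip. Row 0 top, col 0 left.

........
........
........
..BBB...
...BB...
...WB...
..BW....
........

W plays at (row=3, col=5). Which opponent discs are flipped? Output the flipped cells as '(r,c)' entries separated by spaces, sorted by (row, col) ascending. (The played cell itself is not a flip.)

Answer: (4,4)

Derivation:
Dir NW: first cell '.' (not opp) -> no flip
Dir N: first cell '.' (not opp) -> no flip
Dir NE: first cell '.' (not opp) -> no flip
Dir W: opp run (3,4) (3,3) (3,2), next='.' -> no flip
Dir E: first cell '.' (not opp) -> no flip
Dir SW: opp run (4,4) capped by W -> flip
Dir S: first cell '.' (not opp) -> no flip
Dir SE: first cell '.' (not opp) -> no flip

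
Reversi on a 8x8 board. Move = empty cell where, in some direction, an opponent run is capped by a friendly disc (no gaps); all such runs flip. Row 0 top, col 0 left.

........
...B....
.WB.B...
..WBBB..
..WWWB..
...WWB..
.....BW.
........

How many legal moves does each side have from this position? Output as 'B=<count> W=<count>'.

Answer: B=11 W=12

Derivation:
-- B to move --
(1,0): flips 4 -> legal
(1,1): no bracket -> illegal
(1,2): no bracket -> illegal
(2,0): flips 1 -> legal
(2,3): no bracket -> illegal
(3,0): no bracket -> illegal
(3,1): flips 1 -> legal
(4,1): flips 3 -> legal
(5,1): flips 1 -> legal
(5,2): flips 5 -> legal
(5,6): no bracket -> illegal
(5,7): no bracket -> illegal
(6,2): flips 2 -> legal
(6,3): flips 3 -> legal
(6,4): flips 2 -> legal
(6,7): flips 1 -> legal
(7,5): no bracket -> illegal
(7,6): no bracket -> illegal
(7,7): flips 1 -> legal
B mobility = 11
-- W to move --
(0,2): no bracket -> illegal
(0,3): no bracket -> illegal
(0,4): no bracket -> illegal
(1,1): flips 2 -> legal
(1,2): flips 1 -> legal
(1,4): flips 2 -> legal
(1,5): flips 2 -> legal
(2,3): flips 2 -> legal
(2,5): flips 1 -> legal
(2,6): flips 1 -> legal
(3,1): no bracket -> illegal
(3,6): flips 4 -> legal
(4,6): flips 1 -> legal
(5,6): flips 1 -> legal
(6,4): flips 1 -> legal
(7,4): no bracket -> illegal
(7,5): no bracket -> illegal
(7,6): flips 1 -> legal
W mobility = 12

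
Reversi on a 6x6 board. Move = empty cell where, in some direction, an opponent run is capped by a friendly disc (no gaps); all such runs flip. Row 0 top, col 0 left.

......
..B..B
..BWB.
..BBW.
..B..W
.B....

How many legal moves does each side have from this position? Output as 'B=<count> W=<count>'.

Answer: B=4 W=7

Derivation:
-- B to move --
(1,3): flips 1 -> legal
(1,4): flips 1 -> legal
(2,5): no bracket -> illegal
(3,5): flips 1 -> legal
(4,3): no bracket -> illegal
(4,4): flips 1 -> legal
(5,4): no bracket -> illegal
(5,5): no bracket -> illegal
B mobility = 4
-- W to move --
(0,1): flips 1 -> legal
(0,2): no bracket -> illegal
(0,3): no bracket -> illegal
(0,4): no bracket -> illegal
(0,5): no bracket -> illegal
(1,1): no bracket -> illegal
(1,3): no bracket -> illegal
(1,4): flips 1 -> legal
(2,1): flips 1 -> legal
(2,5): flips 1 -> legal
(3,1): flips 2 -> legal
(3,5): no bracket -> illegal
(4,0): no bracket -> illegal
(4,1): flips 1 -> legal
(4,3): flips 1 -> legal
(4,4): no bracket -> illegal
(5,0): no bracket -> illegal
(5,2): no bracket -> illegal
(5,3): no bracket -> illegal
W mobility = 7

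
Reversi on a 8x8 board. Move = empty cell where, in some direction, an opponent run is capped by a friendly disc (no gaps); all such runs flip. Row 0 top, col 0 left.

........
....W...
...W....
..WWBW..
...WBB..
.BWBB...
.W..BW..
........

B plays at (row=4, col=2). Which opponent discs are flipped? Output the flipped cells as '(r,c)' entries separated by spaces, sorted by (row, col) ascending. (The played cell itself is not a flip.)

Answer: (4,3)

Derivation:
Dir NW: first cell '.' (not opp) -> no flip
Dir N: opp run (3,2), next='.' -> no flip
Dir NE: opp run (3,3), next='.' -> no flip
Dir W: first cell '.' (not opp) -> no flip
Dir E: opp run (4,3) capped by B -> flip
Dir SW: first cell 'B' (not opp) -> no flip
Dir S: opp run (5,2), next='.' -> no flip
Dir SE: first cell 'B' (not opp) -> no flip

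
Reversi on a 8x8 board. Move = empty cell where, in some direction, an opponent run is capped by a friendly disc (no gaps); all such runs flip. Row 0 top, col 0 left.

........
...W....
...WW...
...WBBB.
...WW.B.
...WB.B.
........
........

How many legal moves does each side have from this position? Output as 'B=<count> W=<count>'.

-- B to move --
(0,2): flips 2 -> legal
(0,3): no bracket -> illegal
(0,4): no bracket -> illegal
(1,2): flips 1 -> legal
(1,4): flips 1 -> legal
(1,5): no bracket -> illegal
(2,2): no bracket -> illegal
(2,5): no bracket -> illegal
(3,2): flips 2 -> legal
(4,2): no bracket -> illegal
(4,5): no bracket -> illegal
(5,2): flips 2 -> legal
(5,5): no bracket -> illegal
(6,2): flips 2 -> legal
(6,3): no bracket -> illegal
(6,4): no bracket -> illegal
B mobility = 6
-- W to move --
(2,5): flips 1 -> legal
(2,6): flips 1 -> legal
(2,7): no bracket -> illegal
(3,7): flips 3 -> legal
(4,5): flips 1 -> legal
(4,7): no bracket -> illegal
(5,5): flips 1 -> legal
(5,7): flips 2 -> legal
(6,3): no bracket -> illegal
(6,4): flips 1 -> legal
(6,5): flips 1 -> legal
(6,6): no bracket -> illegal
(6,7): no bracket -> illegal
W mobility = 8

Answer: B=6 W=8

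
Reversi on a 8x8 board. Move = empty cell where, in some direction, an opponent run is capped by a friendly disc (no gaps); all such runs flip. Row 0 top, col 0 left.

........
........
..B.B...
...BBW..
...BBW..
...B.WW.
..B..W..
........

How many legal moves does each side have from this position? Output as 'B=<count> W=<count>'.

-- B to move --
(2,5): no bracket -> illegal
(2,6): flips 1 -> legal
(3,6): flips 1 -> legal
(4,6): flips 2 -> legal
(4,7): no bracket -> illegal
(5,4): no bracket -> illegal
(5,7): no bracket -> illegal
(6,4): no bracket -> illegal
(6,6): flips 1 -> legal
(6,7): flips 2 -> legal
(7,4): no bracket -> illegal
(7,5): no bracket -> illegal
(7,6): no bracket -> illegal
B mobility = 5
-- W to move --
(1,1): flips 3 -> legal
(1,2): no bracket -> illegal
(1,3): flips 1 -> legal
(1,4): no bracket -> illegal
(1,5): no bracket -> illegal
(2,1): no bracket -> illegal
(2,3): flips 1 -> legal
(2,5): no bracket -> illegal
(3,1): no bracket -> illegal
(3,2): flips 2 -> legal
(4,2): flips 2 -> legal
(5,1): no bracket -> illegal
(5,2): no bracket -> illegal
(5,4): no bracket -> illegal
(6,1): no bracket -> illegal
(6,3): no bracket -> illegal
(6,4): no bracket -> illegal
(7,1): flips 3 -> legal
(7,2): no bracket -> illegal
(7,3): no bracket -> illegal
W mobility = 6

Answer: B=5 W=6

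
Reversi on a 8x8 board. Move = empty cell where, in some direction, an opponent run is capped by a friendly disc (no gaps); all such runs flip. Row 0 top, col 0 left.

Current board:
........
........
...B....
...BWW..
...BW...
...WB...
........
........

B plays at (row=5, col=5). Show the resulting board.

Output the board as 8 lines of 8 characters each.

Answer: ........
........
...B....
...BWW..
...BB...
...WBB..
........
........

Derivation:
Place B at (5,5); scan 8 dirs for brackets.
Dir NW: opp run (4,4) capped by B -> flip
Dir N: first cell '.' (not opp) -> no flip
Dir NE: first cell '.' (not opp) -> no flip
Dir W: first cell 'B' (not opp) -> no flip
Dir E: first cell '.' (not opp) -> no flip
Dir SW: first cell '.' (not opp) -> no flip
Dir S: first cell '.' (not opp) -> no flip
Dir SE: first cell '.' (not opp) -> no flip
All flips: (4,4)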